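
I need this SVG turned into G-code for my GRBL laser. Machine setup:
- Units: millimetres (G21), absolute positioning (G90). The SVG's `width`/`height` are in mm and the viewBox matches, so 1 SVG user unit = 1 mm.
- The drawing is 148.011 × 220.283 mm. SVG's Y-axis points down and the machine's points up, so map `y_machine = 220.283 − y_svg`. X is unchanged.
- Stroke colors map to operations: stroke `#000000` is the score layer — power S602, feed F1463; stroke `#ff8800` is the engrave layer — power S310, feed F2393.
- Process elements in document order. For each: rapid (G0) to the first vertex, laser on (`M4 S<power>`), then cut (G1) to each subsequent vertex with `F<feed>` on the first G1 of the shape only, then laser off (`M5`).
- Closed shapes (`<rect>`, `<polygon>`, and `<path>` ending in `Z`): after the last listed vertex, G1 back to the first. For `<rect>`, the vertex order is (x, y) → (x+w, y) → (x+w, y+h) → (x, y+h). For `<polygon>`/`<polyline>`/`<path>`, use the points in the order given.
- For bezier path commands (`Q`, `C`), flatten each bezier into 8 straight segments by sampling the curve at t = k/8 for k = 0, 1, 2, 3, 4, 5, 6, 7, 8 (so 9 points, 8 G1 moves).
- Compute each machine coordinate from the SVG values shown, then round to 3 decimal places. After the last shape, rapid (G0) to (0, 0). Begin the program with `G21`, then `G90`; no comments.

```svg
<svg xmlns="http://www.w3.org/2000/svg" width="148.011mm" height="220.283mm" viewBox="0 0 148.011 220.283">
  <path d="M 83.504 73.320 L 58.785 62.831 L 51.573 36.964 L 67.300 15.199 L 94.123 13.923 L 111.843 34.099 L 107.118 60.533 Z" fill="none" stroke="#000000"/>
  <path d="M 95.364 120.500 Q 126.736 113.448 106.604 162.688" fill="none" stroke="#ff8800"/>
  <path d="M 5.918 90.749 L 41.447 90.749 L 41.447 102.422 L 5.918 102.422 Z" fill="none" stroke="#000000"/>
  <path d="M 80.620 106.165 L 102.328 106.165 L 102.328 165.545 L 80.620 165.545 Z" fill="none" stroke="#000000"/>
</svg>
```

G21
G90
G0 X83.504 Y146.963
M4 S602
G1 X58.785 Y157.452 F1463
G1 X51.573 Y183.319
G1 X67.300 Y205.084
G1 X94.123 Y206.360
G1 X111.843 Y186.184
G1 X107.118 Y159.750
G1 X83.504 Y146.963
M5
G0 X95.364 Y99.783
M4 S310
G1 X102.402 Y100.666 F2393
G1 X107.831 Y99.791
G1 X111.650 Y97.156
G1 X113.860 Y92.762
G1 X114.460 Y86.609
G1 X113.451 Y78.697
G1 X110.832 Y69.025
G1 X106.604 Y57.595
M5
G0 X5.918 Y129.534
M4 S602
G1 X41.447 Y129.534 F1463
G1 X41.447 Y117.861
G1 X5.918 Y117.861
G1 X5.918 Y129.534
M5
G0 X80.620 Y114.118
M4 S602
G1 X102.328 Y114.118 F1463
G1 X102.328 Y54.738
G1 X80.620 Y54.738
G1 X80.620 Y114.118
M5
G0 X0.000 Y0.000

Since the viewBox matches the mm dimensions, user units are millimetres directly. The only transform is the Y-flip y_m = 220.283 − y_svg.

Shape 1 is a regular polygon drawn with `<path>`. Its stroke #000000 means score at S602, F1463. After flipping Y the toolpath is (83.504,146.963) → (58.785,157.452) → (51.573,183.319) → (67.300,205.084) → (94.123,206.360) → (111.843,186.184) → (107.118,159.750) → (83.504,146.963), returning to the start.

Shape 2 is a quadratic bezier drawn with `<path>`. Its stroke #ff8800 means engrave at S310, F2393. After flipping Y the toolpath is (95.364,99.783) → (102.402,100.666) → (107.831,99.791) → (111.650,97.156) → (113.860,92.762) → (114.460,86.609) → (113.451,78.697) → (110.832,69.025) → (106.604,57.595).

Shape 3 is a rectangle drawn with `<path>`. Its stroke #000000 means score at S602, F1463. After flipping Y the toolpath is (5.918,129.534) → (41.447,129.534) → (41.447,117.861) → (5.918,117.861) → (5.918,129.534), returning to the start.

Shape 4 is a rectangle drawn with `<path>`. Its stroke #000000 means score at S602, F1463. After flipping Y the toolpath is (80.620,114.118) → (102.328,114.118) → (102.328,54.738) → (80.620,54.738) → (80.620,114.118), returning to the start.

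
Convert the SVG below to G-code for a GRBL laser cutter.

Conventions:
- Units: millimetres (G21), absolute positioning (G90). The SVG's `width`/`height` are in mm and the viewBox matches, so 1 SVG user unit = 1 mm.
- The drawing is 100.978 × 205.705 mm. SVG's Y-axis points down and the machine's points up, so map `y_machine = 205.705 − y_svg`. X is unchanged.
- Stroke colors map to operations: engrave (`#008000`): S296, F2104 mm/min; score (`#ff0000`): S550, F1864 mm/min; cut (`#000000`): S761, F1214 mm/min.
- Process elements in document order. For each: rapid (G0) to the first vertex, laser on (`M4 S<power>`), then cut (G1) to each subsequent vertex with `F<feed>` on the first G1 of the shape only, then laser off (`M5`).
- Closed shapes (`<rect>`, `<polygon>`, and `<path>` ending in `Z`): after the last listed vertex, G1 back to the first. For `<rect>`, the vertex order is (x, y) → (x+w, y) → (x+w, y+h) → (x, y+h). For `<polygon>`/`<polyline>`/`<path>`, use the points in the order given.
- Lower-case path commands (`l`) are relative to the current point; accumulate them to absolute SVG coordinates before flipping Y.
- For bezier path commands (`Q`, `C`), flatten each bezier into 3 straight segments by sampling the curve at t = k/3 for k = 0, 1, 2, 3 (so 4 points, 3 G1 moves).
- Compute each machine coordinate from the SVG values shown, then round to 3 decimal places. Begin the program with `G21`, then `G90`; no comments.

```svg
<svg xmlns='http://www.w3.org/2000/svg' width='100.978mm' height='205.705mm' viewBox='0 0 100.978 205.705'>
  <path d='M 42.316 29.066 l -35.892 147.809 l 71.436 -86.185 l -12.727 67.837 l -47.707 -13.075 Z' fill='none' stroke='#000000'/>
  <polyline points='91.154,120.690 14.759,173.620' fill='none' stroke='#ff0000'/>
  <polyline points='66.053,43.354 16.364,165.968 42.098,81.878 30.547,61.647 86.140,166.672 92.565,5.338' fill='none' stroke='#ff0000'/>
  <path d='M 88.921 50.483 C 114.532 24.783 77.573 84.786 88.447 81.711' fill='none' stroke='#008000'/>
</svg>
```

G21
G90
G0 X42.316 Y176.639
M4 S761
G1 X6.424 Y28.830 F1214
G1 X77.860 Y115.015
G1 X65.133 Y47.178
G1 X17.426 Y60.253
G1 X42.316 Y176.639
M5
G0 X91.154 Y85.015
M4 S550
G1 X14.759 Y32.085 F1864
M5
G0 X66.053 Y162.351
M4 S550
G1 X16.364 Y39.737 F1864
G1 X42.098 Y123.827
G1 X30.547 Y144.058
G1 X86.140 Y39.033
G1 X92.565 Y200.367
M5
G0 X88.921 Y155.222
M4 S296
G1 X97.764 Y157.865 F2104
G1 X89.428 Y136.435
G1 X88.447 Y123.994
M5

Since the viewBox matches the mm dimensions, user units are millimetres directly. The only transform is the Y-flip y_m = 205.705 − y_svg.

Shape 1 is a closed polygon drawn with `<path>`. Its stroke #000000 means cut at S761, F1214. After flipping Y the toolpath is (42.316,176.639) → (6.424,28.830) → (77.860,115.015) → (65.133,47.178) → (17.426,60.253) → (42.316,176.639), returning to the start.

Shape 2 is a line segment drawn with `<polyline>`. Its stroke #ff0000 means score at S550, F1864. After flipping Y the toolpath is (91.154,85.015) → (14.759,32.085).

Shape 3 is a open polyline drawn with `<polyline>`. Its stroke #ff0000 means score at S550, F1864. After flipping Y the toolpath is (66.053,162.351) → (16.364,39.737) → (42.098,123.827) → (30.547,144.058) → (86.140,39.033) → (92.565,200.367).

Shape 4 is a cubic bezier drawn with `<path>`. Its stroke #008000 means engrave at S296, F2104. After flipping Y the toolpath is (88.921,155.222) → (97.764,157.865) → (89.428,136.435) → (88.447,123.994).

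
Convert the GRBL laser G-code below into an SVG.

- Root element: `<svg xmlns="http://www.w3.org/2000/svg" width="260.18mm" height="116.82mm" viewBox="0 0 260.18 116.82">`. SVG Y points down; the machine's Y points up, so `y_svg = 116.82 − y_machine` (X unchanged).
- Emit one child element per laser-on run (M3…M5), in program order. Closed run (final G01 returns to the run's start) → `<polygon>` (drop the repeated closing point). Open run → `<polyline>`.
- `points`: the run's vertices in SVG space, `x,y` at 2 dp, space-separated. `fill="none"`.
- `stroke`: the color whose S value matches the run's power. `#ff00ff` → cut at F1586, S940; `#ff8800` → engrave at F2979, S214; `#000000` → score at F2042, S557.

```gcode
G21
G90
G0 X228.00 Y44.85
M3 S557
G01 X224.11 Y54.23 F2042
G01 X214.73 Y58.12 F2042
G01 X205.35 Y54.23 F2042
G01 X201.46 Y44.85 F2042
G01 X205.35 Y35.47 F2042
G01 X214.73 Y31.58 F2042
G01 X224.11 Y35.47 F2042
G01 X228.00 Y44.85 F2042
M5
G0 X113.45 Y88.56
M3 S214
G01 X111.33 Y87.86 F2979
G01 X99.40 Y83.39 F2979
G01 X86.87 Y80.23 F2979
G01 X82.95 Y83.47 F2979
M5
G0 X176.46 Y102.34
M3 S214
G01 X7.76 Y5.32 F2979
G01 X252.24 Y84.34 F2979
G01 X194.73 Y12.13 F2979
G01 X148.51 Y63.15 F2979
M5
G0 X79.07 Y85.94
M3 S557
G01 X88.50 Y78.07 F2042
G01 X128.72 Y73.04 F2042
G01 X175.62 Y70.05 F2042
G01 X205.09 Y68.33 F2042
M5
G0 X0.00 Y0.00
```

<svg xmlns="http://www.w3.org/2000/svg" width="260.18mm" height="116.82mm" viewBox="0 0 260.18 116.82">
  <polygon points="228.00,71.97 224.11,62.59 214.73,58.70 205.35,62.59 201.46,71.97 205.35,81.35 214.73,85.24 224.11,81.35" fill="none" stroke="#000000"/>
  <polyline points="113.45,28.26 111.33,28.96 99.40,33.43 86.87,36.59 82.95,33.35" fill="none" stroke="#ff8800"/>
  <polyline points="176.46,14.48 7.76,111.50 252.24,32.48 194.73,104.69 148.51,53.67" fill="none" stroke="#ff8800"/>
  <polyline points="79.07,30.88 88.50,38.75 128.72,43.78 175.62,46.77 205.09,48.49" fill="none" stroke="#000000"/>
</svg>

Each laser-on run becomes one SVG element. Flip Y back into SVG space with y_svg = 116.82 − y_machine.

Run 1: power S557 maps to stroke `#000000` (score). The run returns to its start, so emit a `<polygon>` with points (Y-flipped): 228.00,71.97 224.11,62.59 214.73,58.70 205.35,62.59 201.46,71.97 205.35,81.35 214.73,85.24 224.11,81.35.

Run 2: power S214 maps to stroke `#ff8800` (engrave). The run is open, so emit a `<polyline>` with points (Y-flipped): 113.45,28.26 111.33,28.96 99.40,33.43 86.87,36.59 82.95,33.35.

Run 3: power S214 maps to stroke `#ff8800` (engrave). The run is open, so emit a `<polyline>` with points (Y-flipped): 176.46,14.48 7.76,111.50 252.24,32.48 194.73,104.69 148.51,53.67.

Run 4: the run's S557 means `#000000` (score). The run is open, so emit a `<polyline>` with points (Y-flipped): 79.07,30.88 88.50,38.75 128.72,43.78 175.62,46.77 205.09,48.49.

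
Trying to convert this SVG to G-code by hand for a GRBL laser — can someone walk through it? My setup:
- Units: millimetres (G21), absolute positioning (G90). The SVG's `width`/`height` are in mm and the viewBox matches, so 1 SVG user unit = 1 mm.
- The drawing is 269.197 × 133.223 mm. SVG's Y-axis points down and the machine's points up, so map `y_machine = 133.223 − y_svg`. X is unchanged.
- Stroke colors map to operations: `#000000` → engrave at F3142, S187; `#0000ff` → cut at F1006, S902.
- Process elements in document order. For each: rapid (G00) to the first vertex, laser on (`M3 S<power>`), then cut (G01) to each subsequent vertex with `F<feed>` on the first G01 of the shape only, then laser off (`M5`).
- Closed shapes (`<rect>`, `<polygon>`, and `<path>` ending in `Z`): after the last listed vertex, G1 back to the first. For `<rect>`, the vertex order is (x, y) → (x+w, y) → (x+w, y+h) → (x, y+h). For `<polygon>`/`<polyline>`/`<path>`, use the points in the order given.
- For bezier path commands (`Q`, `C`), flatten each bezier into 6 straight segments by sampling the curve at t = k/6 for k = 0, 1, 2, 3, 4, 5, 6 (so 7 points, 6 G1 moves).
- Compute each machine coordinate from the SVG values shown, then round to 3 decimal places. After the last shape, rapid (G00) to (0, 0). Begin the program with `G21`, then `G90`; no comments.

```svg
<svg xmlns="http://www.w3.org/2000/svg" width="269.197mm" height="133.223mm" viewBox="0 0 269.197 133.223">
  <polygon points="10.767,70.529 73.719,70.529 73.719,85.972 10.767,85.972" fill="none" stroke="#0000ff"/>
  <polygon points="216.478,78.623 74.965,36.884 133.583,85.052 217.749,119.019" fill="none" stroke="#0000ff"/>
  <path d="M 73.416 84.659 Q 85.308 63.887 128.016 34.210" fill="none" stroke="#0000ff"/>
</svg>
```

G21
G90
G00 X10.767 Y62.694
M3 S902
G01 X73.719 Y62.694 F1006
G01 X73.719 Y47.251
G01 X10.767 Y47.251
G01 X10.767 Y62.694
M5
G00 X216.478 Y54.600
M3 S902
G01 X74.965 Y96.339 F1006
G01 X133.583 Y48.171
G01 X217.749 Y14.204
G01 X216.478 Y54.600
M5
G00 X73.416 Y48.564
M3 S902
G01 X78.236 Y55.735 F1006
G01 X84.768 Y63.401
G01 X93.012 Y71.562
G01 X102.968 Y80.218
G01 X114.636 Y89.368
G01 X128.016 Y99.013
M5
G00 X0.000 Y0.000

viewBox `0 0 269.197 133.223` with mm width/height → 1 unit = 1 mm. Flip: y_m = 133.223 − y_svg.

**Shape 1** — `<polygon>` rectangle, stroke `#0000ff` → cut (S902, F1006). Machine vertices: (10.767,62.694) → (73.719,62.694) → (73.719,47.251) → (10.767,47.251) → (10.767,62.694). Closed: final G1 returns to the first vertex.

**Shape 2** — `<polygon>` closed polygon, stroke `#0000ff` → cut (S902, F1006). Machine vertices: (216.478,54.600) → (74.965,96.339) → (133.583,48.171) → (217.749,14.204) → (216.478,54.600). Closed: final G1 returns to the first vertex.

**Shape 3** — `<path>` quadratic bezier, stroke `#0000ff` → cut (S902, F1006). Control points (SVG): P0=(73.416,84.659), P1=(85.308,63.887), P2=(128.016,34.210); sampled at t=k/6. Machine vertices: (73.416,48.564) → (78.236,55.735) → (84.768,63.401) → (93.012,71.562) → (102.968,80.218) → (114.636,89.368) → (128.016,99.013). Open path.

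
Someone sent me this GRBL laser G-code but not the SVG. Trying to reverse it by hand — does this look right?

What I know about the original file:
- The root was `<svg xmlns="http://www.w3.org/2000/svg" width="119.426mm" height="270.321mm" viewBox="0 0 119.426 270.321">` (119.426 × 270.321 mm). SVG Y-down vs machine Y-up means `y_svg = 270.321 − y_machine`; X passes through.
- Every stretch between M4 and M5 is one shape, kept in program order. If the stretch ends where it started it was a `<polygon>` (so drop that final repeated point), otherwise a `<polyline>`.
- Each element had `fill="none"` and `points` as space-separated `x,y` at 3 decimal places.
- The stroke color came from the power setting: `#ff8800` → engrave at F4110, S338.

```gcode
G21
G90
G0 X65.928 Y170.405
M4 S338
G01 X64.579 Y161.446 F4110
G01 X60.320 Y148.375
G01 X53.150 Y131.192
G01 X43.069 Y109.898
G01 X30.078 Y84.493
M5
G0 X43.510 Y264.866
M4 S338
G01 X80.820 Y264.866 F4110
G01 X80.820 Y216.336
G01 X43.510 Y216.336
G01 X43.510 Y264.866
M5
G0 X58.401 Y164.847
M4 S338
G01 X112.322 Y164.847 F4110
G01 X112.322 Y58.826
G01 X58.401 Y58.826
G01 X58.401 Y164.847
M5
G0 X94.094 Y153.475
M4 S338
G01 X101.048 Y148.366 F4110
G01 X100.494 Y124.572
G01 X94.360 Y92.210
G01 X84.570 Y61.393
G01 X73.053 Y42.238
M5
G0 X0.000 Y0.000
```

<svg xmlns="http://www.w3.org/2000/svg" width="119.426mm" height="270.321mm" viewBox="0 0 119.426 270.321">
  <polyline points="65.928,99.916 64.579,108.875 60.320,121.946 53.150,139.129 43.069,160.423 30.078,185.828" fill="none" stroke="#ff8800"/>
  <polygon points="43.510,5.455 80.820,5.455 80.820,53.985 43.510,53.985" fill="none" stroke="#ff8800"/>
  <polygon points="58.401,105.474 112.322,105.474 112.322,211.495 58.401,211.495" fill="none" stroke="#ff8800"/>
  <polyline points="94.094,116.846 101.048,121.955 100.494,145.749 94.360,178.111 84.570,208.928 73.053,228.083" fill="none" stroke="#ff8800"/>
</svg>

Machine Y-up, SVG Y-down with viewBox height 270.321, so y_svg = 270.321 − y_machine; X carries over. Every run uses S338, so all elements get stroke `#ff8800` (engrave).

Run 1: The run is open, so emit a `<polyline>` with points (Y-flipped): 65.928,99.916 64.579,108.875 60.320,121.946 53.150,139.129 43.069,160.423 30.078,185.828.

Run 2: The run returns to its start, so emit a `<polygon>` with points (Y-flipped): 43.510,5.455 80.820,5.455 80.820,53.985 43.510,53.985.

Run 3: The run returns to its start, so emit a `<polygon>` with points (Y-flipped): 58.401,105.474 112.322,105.474 112.322,211.495 58.401,211.495.

Run 4: The run is open, so emit a `<polyline>` with points (Y-flipped): 94.094,116.846 101.048,121.955 100.494,145.749 94.360,178.111 84.570,208.928 73.053,228.083.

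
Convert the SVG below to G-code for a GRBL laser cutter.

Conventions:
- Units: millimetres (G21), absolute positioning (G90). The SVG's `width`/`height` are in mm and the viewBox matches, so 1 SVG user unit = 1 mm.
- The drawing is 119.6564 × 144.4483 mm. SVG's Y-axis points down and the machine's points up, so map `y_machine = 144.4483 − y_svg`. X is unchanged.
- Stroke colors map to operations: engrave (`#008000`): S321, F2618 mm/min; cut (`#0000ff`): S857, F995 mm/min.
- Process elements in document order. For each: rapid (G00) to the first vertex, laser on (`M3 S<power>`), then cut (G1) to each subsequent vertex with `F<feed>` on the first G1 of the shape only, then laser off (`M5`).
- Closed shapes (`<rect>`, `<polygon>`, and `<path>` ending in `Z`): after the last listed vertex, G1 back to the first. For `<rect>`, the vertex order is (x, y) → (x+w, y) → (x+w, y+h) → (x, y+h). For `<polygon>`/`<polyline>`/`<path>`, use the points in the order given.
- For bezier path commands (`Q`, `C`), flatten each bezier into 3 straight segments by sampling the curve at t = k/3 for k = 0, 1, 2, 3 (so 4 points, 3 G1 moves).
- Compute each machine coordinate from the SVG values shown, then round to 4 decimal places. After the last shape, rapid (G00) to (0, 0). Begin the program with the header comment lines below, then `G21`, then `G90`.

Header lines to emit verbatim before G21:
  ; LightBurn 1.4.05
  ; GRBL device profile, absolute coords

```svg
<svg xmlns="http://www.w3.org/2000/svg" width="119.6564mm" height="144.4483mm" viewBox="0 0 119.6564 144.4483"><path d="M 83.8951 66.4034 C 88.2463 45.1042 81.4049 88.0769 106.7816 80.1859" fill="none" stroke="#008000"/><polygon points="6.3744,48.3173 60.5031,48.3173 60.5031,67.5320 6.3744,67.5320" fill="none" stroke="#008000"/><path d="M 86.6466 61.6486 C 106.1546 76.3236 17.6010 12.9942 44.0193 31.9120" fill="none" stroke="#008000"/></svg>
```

Since the viewBox matches the mm dimensions, user units are millimetres directly. The only transform is the Y-flip y_m = 144.4483 − y_svg.

Shape 1 is a cubic bezier drawn with `<path>`. Its stroke #008000 means engrave at S321, F2618. After flipping Y the toolpath is (83.8951,78.0449) → (86.1232,82.1844) → (90.5365,69.0617) → (106.7816,64.2624).

Shape 2 is a rectangle drawn with `<polygon>`. Its stroke #008000 means engrave at S321, F2618. After flipping Y the toolpath is (6.3744,96.1310) → (60.5031,96.1310) → (60.5031,76.9163) → (6.3744,76.9163) → (6.3744,96.1310), returning to the start.

Shape 3 is a cubic bezier drawn with `<path>`. Its stroke #008000 means engrave at S321, F2618. After flipping Y the toolpath is (86.6466,82.7997) → (78.3946,88.1909) → (47.6645,109.9736) → (44.0193,112.5363).

; LightBurn 1.4.05
; GRBL device profile, absolute coords
G21
G90
G00 X83.8951 Y78.0449
M3 S321
G1 X86.1232 Y82.1844 F2618
G1 X90.5365 Y69.0617
G1 X106.7816 Y64.2624
M5
G00 X6.3744 Y96.1310
M3 S321
G1 X60.5031 Y96.1310 F2618
G1 X60.5031 Y76.9163
G1 X6.3744 Y76.9163
G1 X6.3744 Y96.1310
M5
G00 X86.6466 Y82.7997
M3 S321
G1 X78.3946 Y88.1909 F2618
G1 X47.6645 Y109.9736
G1 X44.0193 Y112.5363
M5
G00 X0.0000 Y0.0000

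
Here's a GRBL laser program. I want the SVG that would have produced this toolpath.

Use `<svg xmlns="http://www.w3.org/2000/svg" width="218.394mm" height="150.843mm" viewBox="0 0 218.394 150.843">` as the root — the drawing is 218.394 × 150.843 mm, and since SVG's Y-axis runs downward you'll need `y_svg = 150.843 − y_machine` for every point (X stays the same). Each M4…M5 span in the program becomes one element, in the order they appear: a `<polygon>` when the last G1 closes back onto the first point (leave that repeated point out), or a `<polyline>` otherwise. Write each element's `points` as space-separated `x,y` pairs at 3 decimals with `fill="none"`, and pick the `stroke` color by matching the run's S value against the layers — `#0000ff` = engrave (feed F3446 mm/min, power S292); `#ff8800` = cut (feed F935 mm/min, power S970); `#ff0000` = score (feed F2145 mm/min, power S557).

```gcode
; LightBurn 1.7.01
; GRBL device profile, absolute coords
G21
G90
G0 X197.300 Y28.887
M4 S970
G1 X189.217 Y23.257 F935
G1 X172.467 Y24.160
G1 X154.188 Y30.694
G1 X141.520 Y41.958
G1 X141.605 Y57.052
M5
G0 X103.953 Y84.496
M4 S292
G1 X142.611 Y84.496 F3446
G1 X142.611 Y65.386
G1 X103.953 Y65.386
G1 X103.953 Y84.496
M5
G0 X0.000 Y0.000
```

<svg xmlns="http://www.w3.org/2000/svg" width="218.394mm" height="150.843mm" viewBox="0 0 218.394 150.843">
  <polyline points="197.300,121.956 189.217,127.586 172.467,126.683 154.188,120.149 141.520,108.885 141.605,93.791" fill="none" stroke="#ff8800"/>
  <polygon points="103.953,66.347 142.611,66.347 142.611,85.457 103.953,85.457" fill="none" stroke="#0000ff"/>
</svg>

Machine Y-up, SVG Y-down with viewBox height 150.843, so y_svg = 150.843 − y_machine; X carries over.

Run 1: S970 ⇒ cut layer `#ff8800`. The run is open, so emit a `<polyline>` with points (Y-flipped): 197.300,121.956 189.217,127.586 172.467,126.683 154.188,120.149 141.520,108.885 141.605,93.791.

Run 2: power S292 maps to stroke `#0000ff` (engrave). The run returns to its start, so emit a `<polygon>` with points (Y-flipped): 103.953,66.347 142.611,66.347 142.611,85.457 103.953,85.457.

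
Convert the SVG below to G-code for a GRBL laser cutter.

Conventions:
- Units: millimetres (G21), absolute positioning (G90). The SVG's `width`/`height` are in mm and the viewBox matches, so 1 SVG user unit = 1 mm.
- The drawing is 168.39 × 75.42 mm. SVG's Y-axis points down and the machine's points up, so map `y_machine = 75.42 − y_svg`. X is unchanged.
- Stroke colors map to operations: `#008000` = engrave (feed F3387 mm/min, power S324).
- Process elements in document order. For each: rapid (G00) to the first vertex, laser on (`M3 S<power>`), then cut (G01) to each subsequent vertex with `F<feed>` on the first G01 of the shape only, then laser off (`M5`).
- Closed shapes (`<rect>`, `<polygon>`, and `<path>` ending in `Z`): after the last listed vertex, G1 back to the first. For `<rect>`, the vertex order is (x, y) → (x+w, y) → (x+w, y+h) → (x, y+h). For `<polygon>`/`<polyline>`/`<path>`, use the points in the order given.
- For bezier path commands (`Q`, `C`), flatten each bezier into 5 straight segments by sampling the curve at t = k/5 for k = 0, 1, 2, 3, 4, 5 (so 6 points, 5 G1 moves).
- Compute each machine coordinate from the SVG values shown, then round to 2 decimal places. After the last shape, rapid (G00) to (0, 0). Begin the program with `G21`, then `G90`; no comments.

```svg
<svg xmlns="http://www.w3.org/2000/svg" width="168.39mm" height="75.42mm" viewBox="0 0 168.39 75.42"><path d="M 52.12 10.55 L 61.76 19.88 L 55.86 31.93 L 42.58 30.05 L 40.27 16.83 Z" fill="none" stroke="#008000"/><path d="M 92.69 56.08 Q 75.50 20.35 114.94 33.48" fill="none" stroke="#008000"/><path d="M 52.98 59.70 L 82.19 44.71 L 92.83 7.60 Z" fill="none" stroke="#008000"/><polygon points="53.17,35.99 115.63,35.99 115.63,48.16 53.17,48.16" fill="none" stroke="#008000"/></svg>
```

G21
G90
G00 X52.12 Y64.87
M3 S324
G01 X61.76 Y55.54 F3387
G01 X55.86 Y43.49
G01 X42.58 Y45.37
G01 X40.27 Y58.59
G01 X52.12 Y64.87
M5
G00 X92.69 Y19.34
M3 S324
G01 X88.08 Y31.68 F3387
G01 X88.00 Y40.11
G01 X92.45 Y44.63
G01 X101.43 Y45.24
G01 X114.94 Y41.94
M5
G00 X52.98 Y15.72
M3 S324
G01 X82.19 Y30.71 F3387
G01 X92.83 Y67.82
G01 X52.98 Y15.72
M5
G00 X53.17 Y39.43
M3 S324
G01 X115.63 Y39.43 F3387
G01 X115.63 Y27.26
G01 X53.17 Y27.26
G01 X53.17 Y39.43
M5
G00 X0.00 Y0.00

viewBox `0 0 168.39 75.42` with mm width/height → 1 unit = 1 mm. Flip: y_m = 75.42 − y_svg.

**Shape 1** — `<path>` regular polygon, stroke `#008000` → engrave (S324, F3387). Machine vertices: (52.12,64.87) → (61.76,55.54) → (55.86,43.49) → (42.58,45.37) → (40.27,58.59) → (52.12,64.87). Closed: final G1 returns to the first vertex.

**Shape 2** — `<path>` quadratic bezier, stroke `#008000` → engrave (S324, F3387). Control points (SVG): P0=(92.69,56.08), P1=(75.50,20.35), P2=(114.94,33.48); sampled at t=k/5. Machine vertices: (92.69,19.34) → (88.08,31.68) → (88.00,40.11) → (92.45,44.63) → (101.43,45.24) → (114.94,41.94). Open path.

**Shape 3** — `<path>` closed polygon, stroke `#008000` → engrave (S324, F3387). Machine vertices: (52.98,15.72) → (82.19,30.71) → (92.83,67.82) → (52.98,15.72). Closed: final G1 returns to the first vertex.

**Shape 4** — `<polygon>` rectangle, stroke `#008000` → engrave (S324, F3387). Machine vertices: (53.17,39.43) → (115.63,39.43) → (115.63,27.26) → (53.17,27.26) → (53.17,39.43). Closed: final G1 returns to the first vertex.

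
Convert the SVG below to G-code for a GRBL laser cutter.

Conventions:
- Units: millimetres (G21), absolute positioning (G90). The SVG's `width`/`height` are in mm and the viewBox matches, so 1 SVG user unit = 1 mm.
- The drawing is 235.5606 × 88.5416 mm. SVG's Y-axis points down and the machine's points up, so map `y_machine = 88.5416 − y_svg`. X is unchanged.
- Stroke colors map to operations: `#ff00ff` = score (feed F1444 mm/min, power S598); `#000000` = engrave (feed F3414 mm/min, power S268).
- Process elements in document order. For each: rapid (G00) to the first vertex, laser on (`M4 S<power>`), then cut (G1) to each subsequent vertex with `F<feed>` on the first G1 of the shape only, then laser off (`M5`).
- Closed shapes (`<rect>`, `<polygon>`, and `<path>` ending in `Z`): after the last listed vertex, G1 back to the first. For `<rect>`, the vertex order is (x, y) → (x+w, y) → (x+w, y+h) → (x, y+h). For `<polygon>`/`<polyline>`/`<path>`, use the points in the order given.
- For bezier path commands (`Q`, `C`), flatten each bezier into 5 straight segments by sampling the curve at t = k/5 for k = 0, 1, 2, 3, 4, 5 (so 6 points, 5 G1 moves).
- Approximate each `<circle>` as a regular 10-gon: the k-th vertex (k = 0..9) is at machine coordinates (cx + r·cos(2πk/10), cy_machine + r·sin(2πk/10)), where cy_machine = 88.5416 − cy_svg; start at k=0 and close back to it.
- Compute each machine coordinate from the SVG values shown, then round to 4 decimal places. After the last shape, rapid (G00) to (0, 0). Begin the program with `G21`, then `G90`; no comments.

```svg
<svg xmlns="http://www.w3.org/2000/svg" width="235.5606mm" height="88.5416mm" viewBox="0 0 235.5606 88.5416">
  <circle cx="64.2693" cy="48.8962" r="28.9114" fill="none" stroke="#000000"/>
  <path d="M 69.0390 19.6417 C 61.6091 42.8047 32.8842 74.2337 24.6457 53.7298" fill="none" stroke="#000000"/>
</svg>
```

viewBox `0 0 235.5606 88.5416` with mm width/height → 1 unit = 1 mm. Flip: y_m = 88.5416 − y_svg.

**Shape 1** — `<circle>` circle, stroke `#000000` → engrave (S268, F3414). Machine vertices: (93.1807,39.6454) → (87.6591,56.6391) → (73.2034,67.1418) → (55.3352,67.1418) → (40.8795,56.6391) → (35.3579,39.6454) → (40.8795,22.6517) → (55.3352,12.1490) → (73.2034,12.1490) → (87.6591,22.6517) → (93.1807,39.6454). Closed: final G1 returns to the first vertex.

**Shape 2** — `<path>` cubic bezier, stroke `#000000` → engrave (S268, F3414). Control points (SVG): P0=(69.0390,19.6417), P1=(61.6091,42.8047), P2=(32.8842,74.2337), P3=(24.6457,53.7298); sampled at t=k/5. Machine vertices: (69.0390,68.8999) → (62.3599,54.4918) → (52.5755,40.9893) → (41.6914,31.2822) → (31.7129,28.2598) → (24.6457,34.8118). Open path.

G21
G90
G00 X93.1807 Y39.6454
M4 S268
G1 X87.6591 Y56.6391 F3414
G1 X73.2034 Y67.1418
G1 X55.3352 Y67.1418
G1 X40.8795 Y56.6391
G1 X35.3579 Y39.6454
G1 X40.8795 Y22.6517
G1 X55.3352 Y12.1490
G1 X73.2034 Y12.1490
G1 X87.6591 Y22.6517
G1 X93.1807 Y39.6454
M5
G00 X69.0390 Y68.8999
M4 S268
G1 X62.3599 Y54.4918 F3414
G1 X52.5755 Y40.9893
G1 X41.6914 Y31.2822
G1 X31.7129 Y28.2598
G1 X24.6457 Y34.8118
M5
G00 X0.0000 Y0.0000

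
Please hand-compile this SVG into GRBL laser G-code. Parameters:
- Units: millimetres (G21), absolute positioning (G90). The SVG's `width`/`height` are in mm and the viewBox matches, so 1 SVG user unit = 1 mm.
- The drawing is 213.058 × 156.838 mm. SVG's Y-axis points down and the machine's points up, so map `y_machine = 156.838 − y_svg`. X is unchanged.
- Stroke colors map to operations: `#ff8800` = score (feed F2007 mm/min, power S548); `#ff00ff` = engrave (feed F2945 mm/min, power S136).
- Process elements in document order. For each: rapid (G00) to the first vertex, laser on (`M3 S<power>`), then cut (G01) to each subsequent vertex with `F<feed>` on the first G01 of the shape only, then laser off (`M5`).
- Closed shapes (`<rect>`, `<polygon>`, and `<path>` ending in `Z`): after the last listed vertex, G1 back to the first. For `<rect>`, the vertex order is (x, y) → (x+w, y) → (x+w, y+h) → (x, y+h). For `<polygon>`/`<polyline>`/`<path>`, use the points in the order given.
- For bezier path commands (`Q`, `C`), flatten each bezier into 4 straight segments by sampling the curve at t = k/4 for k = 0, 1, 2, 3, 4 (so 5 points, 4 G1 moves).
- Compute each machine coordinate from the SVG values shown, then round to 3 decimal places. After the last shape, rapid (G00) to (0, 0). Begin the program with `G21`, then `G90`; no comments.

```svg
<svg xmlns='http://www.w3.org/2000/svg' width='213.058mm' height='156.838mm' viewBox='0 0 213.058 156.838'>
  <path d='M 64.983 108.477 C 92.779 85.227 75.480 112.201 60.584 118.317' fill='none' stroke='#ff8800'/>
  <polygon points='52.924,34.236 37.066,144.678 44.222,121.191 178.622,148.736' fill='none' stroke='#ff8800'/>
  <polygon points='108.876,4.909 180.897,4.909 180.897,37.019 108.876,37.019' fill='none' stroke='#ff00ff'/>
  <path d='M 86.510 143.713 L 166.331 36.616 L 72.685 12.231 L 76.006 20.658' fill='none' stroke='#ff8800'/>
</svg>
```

Since the viewBox matches the mm dimensions, user units are millimetres directly. The only transform is the Y-flip y_m = 156.838 − y_svg.

Shape 1 is a cubic bezier drawn with `<path>`. Its stroke #ff8800 means score at S548, F2007. After flipping Y the toolpath is (64.983,48.361) → (78.117,57.492) → (78.793,54.453) → (71.464,45.908) → (60.584,38.521).

Shape 2 is a closed polygon drawn with `<polygon>`. Its stroke #ff8800 means score at S548, F2007. After flipping Y the toolpath is (52.924,122.602) → (37.066,12.160) → (44.222,35.647) → (178.622,8.102) → (52.924,122.602), returning to the start.

Shape 3 is a rectangle drawn with `<polygon>`. Its stroke #ff00ff means engrave at S136, F2945. After flipping Y the toolpath is (108.876,151.929) → (180.897,151.929) → (180.897,119.819) → (108.876,119.819) → (108.876,151.929), returning to the start.

Shape 4 is a open polyline drawn with `<path>`. Its stroke #ff8800 means score at S548, F2007. After flipping Y the toolpath is (86.510,13.125) → (166.331,120.222) → (72.685,144.607) → (76.006,136.180).

G21
G90
G00 X64.983 Y48.361
M3 S548
G01 X78.117 Y57.492 F2007
G01 X78.793 Y54.453
G01 X71.464 Y45.908
G01 X60.584 Y38.521
M5
G00 X52.924 Y122.602
M3 S548
G01 X37.066 Y12.160 F2007
G01 X44.222 Y35.647
G01 X178.622 Y8.102
G01 X52.924 Y122.602
M5
G00 X108.876 Y151.929
M3 S136
G01 X180.897 Y151.929 F2945
G01 X180.897 Y119.819
G01 X108.876 Y119.819
G01 X108.876 Y151.929
M5
G00 X86.510 Y13.125
M3 S548
G01 X166.331 Y120.222 F2007
G01 X72.685 Y144.607
G01 X76.006 Y136.180
M5
G00 X0.000 Y0.000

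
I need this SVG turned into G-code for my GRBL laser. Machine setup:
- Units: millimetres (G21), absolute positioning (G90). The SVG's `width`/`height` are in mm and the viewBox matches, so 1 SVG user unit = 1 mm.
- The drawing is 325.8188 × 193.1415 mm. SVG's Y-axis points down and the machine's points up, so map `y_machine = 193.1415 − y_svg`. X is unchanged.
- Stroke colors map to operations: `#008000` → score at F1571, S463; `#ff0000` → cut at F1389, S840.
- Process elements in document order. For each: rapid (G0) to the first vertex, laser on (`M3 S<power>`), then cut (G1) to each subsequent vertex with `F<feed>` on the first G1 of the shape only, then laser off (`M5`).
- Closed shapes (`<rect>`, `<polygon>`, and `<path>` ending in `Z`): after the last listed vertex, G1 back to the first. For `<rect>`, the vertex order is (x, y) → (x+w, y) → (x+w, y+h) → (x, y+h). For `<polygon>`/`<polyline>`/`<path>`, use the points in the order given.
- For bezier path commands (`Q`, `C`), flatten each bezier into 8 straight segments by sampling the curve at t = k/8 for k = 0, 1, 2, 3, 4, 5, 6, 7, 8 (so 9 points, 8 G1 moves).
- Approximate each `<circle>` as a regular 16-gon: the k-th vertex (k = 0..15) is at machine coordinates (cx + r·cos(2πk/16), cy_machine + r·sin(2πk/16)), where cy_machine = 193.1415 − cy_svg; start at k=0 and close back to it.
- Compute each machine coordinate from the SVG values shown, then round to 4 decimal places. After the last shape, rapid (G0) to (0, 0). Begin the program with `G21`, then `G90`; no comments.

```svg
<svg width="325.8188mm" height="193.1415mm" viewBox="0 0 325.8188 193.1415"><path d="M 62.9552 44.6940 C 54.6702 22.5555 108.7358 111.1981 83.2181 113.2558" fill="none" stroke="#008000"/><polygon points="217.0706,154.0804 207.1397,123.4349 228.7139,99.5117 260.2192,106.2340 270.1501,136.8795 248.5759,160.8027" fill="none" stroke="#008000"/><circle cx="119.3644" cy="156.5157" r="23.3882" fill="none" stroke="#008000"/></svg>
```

viewBox `0 0 325.8188 193.1415` with mm width/height → 1 unit = 1 mm. Flip: y_m = 193.1415 − y_svg.

**Shape 1** — `<path>` cubic bezier, stroke `#008000` → score (S463, F1571). Control points (SVG): P0=(62.9552,44.6940), P1=(54.6702,22.5555), P2=(108.7358,111.1981), P3=(83.2181,113.2558); sampled at t=k/8. Machine vertices: (62.9552,148.4475) → (62.4938,151.9421) → (66.2145,147.3638) → (72.4539,137.0255) → (79.5489,123.2402) → (85.8361,108.3206) → (89.6522,94.5798) → (89.3340,84.3305) → (83.2181,79.8857). Open path.

**Shape 2** — `<polygon>` regular polygon, stroke `#008000` → score (S463, F1571). Machine vertices: (217.0706,39.0611) → (207.1397,69.7066) → (228.7139,93.6298) → (260.2192,86.9075) → (270.1501,56.2620) → (248.5759,32.3388) → (217.0706,39.0611). Closed: final G1 returns to the first vertex.

**Shape 3** — `<circle>` circle, stroke `#008000` → score (S463, F1571). Machine vertices: (142.7526,36.6258) → (140.9723,45.5761) → (135.9024,53.1638) → (128.3147,58.2337) → (119.3644,60.0140) → (110.4141,58.2337) → (102.8264,53.1638) → (97.7565,45.5761) → (95.9762,36.6258) → (97.7565,27.6755) → (102.8264,20.0878) → (110.4141,15.0179) → (119.3644,13.2376) → (128.3147,15.0179) → (135.9024,20.0878) → (140.9723,27.6755) → (142.7526,36.6258). Closed: final G1 returns to the first vertex.

G21
G90
G0 X62.9552 Y148.4475
M3 S463
G1 X62.4938 Y151.9421 F1571
G1 X66.2145 Y147.3638
G1 X72.4539 Y137.0255
G1 X79.5489 Y123.2402
G1 X85.8361 Y108.3206
G1 X89.6522 Y94.5798
G1 X89.3340 Y84.3305
G1 X83.2181 Y79.8857
M5
G0 X217.0706 Y39.0611
M3 S463
G1 X207.1397 Y69.7066 F1571
G1 X228.7139 Y93.6298
G1 X260.2192 Y86.9075
G1 X270.1501 Y56.2620
G1 X248.5759 Y32.3388
G1 X217.0706 Y39.0611
M5
G0 X142.7526 Y36.6258
M3 S463
G1 X140.9723 Y45.5761 F1571
G1 X135.9024 Y53.1638
G1 X128.3147 Y58.2337
G1 X119.3644 Y60.0140
G1 X110.4141 Y58.2337
G1 X102.8264 Y53.1638
G1 X97.7565 Y45.5761
G1 X95.9762 Y36.6258
G1 X97.7565 Y27.6755
G1 X102.8264 Y20.0878
G1 X110.4141 Y15.0179
G1 X119.3644 Y13.2376
G1 X128.3147 Y15.0179
G1 X135.9024 Y20.0878
G1 X140.9723 Y27.6755
G1 X142.7526 Y36.6258
M5
G0 X0.0000 Y0.0000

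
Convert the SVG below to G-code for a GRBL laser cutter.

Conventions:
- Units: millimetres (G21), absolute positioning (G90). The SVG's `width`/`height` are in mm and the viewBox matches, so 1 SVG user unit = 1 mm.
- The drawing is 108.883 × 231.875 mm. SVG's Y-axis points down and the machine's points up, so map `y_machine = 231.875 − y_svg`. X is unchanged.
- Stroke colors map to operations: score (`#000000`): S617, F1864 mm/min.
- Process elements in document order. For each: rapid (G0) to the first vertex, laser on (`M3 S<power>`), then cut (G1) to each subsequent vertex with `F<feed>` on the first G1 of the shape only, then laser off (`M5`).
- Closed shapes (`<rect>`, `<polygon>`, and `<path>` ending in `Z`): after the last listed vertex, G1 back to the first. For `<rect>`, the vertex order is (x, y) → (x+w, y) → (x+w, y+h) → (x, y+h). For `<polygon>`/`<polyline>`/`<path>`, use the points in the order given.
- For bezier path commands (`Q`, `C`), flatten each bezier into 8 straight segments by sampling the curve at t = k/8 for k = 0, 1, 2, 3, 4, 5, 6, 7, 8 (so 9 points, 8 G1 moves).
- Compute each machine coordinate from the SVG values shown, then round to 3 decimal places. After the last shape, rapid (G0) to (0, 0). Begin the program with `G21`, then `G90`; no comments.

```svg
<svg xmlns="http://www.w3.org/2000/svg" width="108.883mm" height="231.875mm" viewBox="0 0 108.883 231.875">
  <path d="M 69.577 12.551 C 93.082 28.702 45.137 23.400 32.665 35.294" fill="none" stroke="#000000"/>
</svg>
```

G21
G90
G0 X69.577 Y219.324
M3 S617
G1 X75.251 Y214.197 F1864
G1 X75.480 Y210.629
G1 X71.516 Y208.166
G1 X64.612 Y206.356
G1 X56.023 Y204.745
G1 X47.000 Y202.881
G1 X38.796 Y200.311
G1 X32.665 Y196.581
M5
G0 X0.000 Y0.000

viewBox `0 0 108.883 231.875` with mm width/height → 1 unit = 1 mm. Flip: y_m = 231.875 − y_svg.

**Shape 1** — `<path>` cubic bezier, stroke `#000000` → score (S617, F1864). Control points (SVG): P0=(69.577,12.551), P1=(93.082,28.702), P2=(45.137,23.400), P3=(32.665,35.294); sampled at t=k/8. Machine vertices: (69.577,219.324) → (75.251,214.197) → (75.480,210.629) → (71.516,208.166) → (64.612,206.356) → (56.023,204.745) → (47.000,202.881) → (38.796,200.311) → (32.665,196.581). Open path.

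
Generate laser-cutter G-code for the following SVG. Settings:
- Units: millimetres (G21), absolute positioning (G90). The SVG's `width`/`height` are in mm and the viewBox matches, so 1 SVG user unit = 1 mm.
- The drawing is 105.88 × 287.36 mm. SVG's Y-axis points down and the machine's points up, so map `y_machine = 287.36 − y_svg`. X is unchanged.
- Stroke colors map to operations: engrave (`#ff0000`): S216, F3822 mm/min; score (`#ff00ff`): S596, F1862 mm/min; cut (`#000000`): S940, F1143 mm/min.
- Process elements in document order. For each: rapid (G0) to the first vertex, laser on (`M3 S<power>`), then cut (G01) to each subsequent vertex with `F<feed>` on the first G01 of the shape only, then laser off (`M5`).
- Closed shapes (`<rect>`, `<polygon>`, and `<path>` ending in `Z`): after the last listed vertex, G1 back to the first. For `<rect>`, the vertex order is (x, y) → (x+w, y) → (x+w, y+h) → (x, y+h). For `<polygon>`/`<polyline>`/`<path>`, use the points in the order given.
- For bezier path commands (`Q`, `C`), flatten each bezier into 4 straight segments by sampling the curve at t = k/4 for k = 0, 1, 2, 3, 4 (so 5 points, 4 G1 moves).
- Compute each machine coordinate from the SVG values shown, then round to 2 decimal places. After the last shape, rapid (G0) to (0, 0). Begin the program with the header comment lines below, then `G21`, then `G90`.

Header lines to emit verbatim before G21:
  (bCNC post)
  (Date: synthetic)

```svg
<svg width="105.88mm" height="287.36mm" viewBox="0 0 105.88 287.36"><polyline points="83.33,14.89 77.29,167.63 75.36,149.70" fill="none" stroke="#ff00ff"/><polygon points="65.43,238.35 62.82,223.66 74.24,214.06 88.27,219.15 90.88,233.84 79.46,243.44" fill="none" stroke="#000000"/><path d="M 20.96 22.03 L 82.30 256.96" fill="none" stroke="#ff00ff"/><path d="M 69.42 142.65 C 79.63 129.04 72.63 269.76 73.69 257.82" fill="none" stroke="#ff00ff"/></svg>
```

(bCNC post)
(Date: synthetic)
G21
G90
G0 X83.33 Y272.47
M3 S596
G01 X77.29 Y119.73 F1862
G01 X75.36 Y137.66
M5
G0 X65.43 Y49.01
M3 S940
G01 X62.82 Y63.70 F1143
G01 X74.24 Y73.30
G01 X88.27 Y68.21
G01 X90.88 Y53.52
G01 X79.46 Y43.92
G01 X65.43 Y49.01
M5
G0 X20.96 Y265.33
M3 S596
G01 X82.30 Y30.40 F1862
M5
G0 X69.42 Y144.71
M3 S596
G01 X74.25 Y130.78 F1862
G01 X74.99 Y87.75
G01 X74.01 Y44.41
G01 X73.69 Y29.54
M5
G0 X0.00 Y0.00

viewBox `0 0 105.88 287.36` with mm width/height → 1 unit = 1 mm. Flip: y_m = 287.36 − y_svg.

**Shape 1** — `<polyline>` open polyline, stroke `#ff00ff` → score (S596, F1862). Machine vertices: (83.33,272.47) → (77.29,119.73) → (75.36,137.66). Open path.

**Shape 2** — `<polygon>` regular polygon, stroke `#000000` → cut (S940, F1143). Machine vertices: (65.43,49.01) → (62.82,63.70) → (74.24,73.30) → (88.27,68.21) → (90.88,53.52) → (79.46,43.92) → (65.43,49.01). Closed: final G1 returns to the first vertex.

**Shape 3** — `<path>` line segment, stroke `#ff00ff` → score (S596, F1862). Machine vertices: (20.96,265.33) → (82.30,30.40). Open path.

**Shape 4** — `<path>` cubic bezier, stroke `#ff00ff` → score (S596, F1862). Control points (SVG): P0=(69.42,142.65), P1=(79.63,129.04), P2=(72.63,269.76), P3=(73.69,257.82); sampled at t=k/4. Machine vertices: (69.42,144.71) → (74.25,130.78) → (74.99,87.75) → (74.01,44.41) → (73.69,29.54). Open path.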